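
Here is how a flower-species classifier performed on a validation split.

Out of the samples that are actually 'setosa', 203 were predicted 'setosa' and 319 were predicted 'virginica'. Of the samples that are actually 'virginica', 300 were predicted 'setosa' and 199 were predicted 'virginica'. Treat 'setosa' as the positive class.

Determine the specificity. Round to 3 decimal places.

Specificity = TN/(TN+FP) = 199/(199+300) = 0.399

0.399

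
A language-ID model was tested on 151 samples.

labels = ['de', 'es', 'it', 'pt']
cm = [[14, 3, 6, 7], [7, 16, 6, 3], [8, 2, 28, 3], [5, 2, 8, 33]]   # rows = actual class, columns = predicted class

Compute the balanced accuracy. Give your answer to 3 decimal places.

0.584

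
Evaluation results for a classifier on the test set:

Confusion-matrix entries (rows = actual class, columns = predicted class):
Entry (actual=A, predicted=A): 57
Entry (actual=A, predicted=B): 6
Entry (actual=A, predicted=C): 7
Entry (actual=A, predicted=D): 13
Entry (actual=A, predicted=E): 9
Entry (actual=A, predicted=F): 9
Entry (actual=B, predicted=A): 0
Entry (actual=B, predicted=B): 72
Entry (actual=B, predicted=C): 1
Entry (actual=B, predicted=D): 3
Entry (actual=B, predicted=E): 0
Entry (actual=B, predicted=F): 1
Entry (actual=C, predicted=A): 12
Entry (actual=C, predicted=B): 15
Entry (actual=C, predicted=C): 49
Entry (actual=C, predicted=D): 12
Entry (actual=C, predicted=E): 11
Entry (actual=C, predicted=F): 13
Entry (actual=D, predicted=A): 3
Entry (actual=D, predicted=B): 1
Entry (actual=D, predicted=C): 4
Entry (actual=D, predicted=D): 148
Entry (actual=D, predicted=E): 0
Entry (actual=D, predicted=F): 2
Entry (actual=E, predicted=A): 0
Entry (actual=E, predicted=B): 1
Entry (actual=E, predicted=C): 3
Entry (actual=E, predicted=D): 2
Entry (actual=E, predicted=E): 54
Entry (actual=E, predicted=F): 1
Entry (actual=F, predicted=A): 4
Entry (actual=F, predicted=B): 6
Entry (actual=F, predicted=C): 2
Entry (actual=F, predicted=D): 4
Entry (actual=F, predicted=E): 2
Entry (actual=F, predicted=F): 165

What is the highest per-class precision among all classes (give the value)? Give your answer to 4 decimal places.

Per-class precision (TP/(TP+FP)):
  A: TP=57, FP=0+12+3+0+4=19 → 57/76 = 0.75000
  B: TP=72, FP=6+15+1+1+6=29 → 72/101 = 0.71287
  C: TP=49, FP=7+1+4+3+2=17 → 49/66 = 0.74242
  D: TP=148, FP=13+3+12+2+4=34 → 148/182 = 0.81319
  E: TP=54, FP=9+0+11+0+2=22 → 54/76 = 0.71053
  F: TP=165, FP=9+1+13+2+1=26 → 165/191 = 0.86387
Highest is class 'F' with precision = 0.8639.

0.8639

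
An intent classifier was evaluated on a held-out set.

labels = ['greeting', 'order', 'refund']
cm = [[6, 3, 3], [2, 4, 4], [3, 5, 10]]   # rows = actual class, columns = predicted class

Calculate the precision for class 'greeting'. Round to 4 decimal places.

0.5455

Take TP from the diagonal, FP from the rest of the 'greeting' prediction marginal, FN from the rest of the 'greeting' actual marginal.
precision = TP/(TP+FP).
greeting: TP=6, FP=2+3=5 → 6/11 = 0.54545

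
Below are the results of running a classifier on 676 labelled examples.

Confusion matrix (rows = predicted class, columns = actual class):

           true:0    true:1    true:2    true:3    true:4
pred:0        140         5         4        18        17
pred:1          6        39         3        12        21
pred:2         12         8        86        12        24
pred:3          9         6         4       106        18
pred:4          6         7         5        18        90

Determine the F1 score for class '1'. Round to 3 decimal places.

0.534

Treat '1' as positive and all other classes as negative.
F1 score = 2·TP/(2·TP+FP+FN).
1: TP=39, FP=6+3+12+21=42, FN=5+8+6+7=26 → 78/146 = 0.5342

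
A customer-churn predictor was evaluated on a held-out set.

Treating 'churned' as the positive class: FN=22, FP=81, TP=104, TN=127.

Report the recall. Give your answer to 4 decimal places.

0.8254

Recall = TP/(TP+FN) = 104/(104+22) = 104/126 = 0.8254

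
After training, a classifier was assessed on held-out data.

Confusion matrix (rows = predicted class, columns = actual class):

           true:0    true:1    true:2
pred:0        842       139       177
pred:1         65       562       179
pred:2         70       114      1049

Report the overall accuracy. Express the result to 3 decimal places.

0.767

Accuracy = trace / total = (842+562+1049=2453) / 3197 = 2453/3197 = 0.767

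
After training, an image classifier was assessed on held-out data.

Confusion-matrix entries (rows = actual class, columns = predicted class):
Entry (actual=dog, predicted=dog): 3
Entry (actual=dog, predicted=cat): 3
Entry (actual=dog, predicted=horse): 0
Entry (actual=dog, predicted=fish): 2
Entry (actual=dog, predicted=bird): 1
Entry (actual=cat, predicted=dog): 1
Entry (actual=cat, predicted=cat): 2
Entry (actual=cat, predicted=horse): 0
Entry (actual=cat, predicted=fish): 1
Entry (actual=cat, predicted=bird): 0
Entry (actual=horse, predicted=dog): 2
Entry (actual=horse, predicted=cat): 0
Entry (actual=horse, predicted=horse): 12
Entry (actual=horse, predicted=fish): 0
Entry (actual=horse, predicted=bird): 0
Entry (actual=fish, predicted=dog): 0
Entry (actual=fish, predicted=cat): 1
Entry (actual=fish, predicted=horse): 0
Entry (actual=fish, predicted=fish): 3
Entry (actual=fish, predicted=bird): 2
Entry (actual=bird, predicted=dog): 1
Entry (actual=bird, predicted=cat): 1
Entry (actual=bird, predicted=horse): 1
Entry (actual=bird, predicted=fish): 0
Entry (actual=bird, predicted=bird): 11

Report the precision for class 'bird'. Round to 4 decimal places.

One-vs-rest for 'bird': TP = diagonal; FP = other classes predicted 'bird'; FN = 'bird' predicted as other.
precision = TP/(TP+FP).
bird: TP=11, FP=1+0+0+2=3 → 11/14 = 0.78571

0.7857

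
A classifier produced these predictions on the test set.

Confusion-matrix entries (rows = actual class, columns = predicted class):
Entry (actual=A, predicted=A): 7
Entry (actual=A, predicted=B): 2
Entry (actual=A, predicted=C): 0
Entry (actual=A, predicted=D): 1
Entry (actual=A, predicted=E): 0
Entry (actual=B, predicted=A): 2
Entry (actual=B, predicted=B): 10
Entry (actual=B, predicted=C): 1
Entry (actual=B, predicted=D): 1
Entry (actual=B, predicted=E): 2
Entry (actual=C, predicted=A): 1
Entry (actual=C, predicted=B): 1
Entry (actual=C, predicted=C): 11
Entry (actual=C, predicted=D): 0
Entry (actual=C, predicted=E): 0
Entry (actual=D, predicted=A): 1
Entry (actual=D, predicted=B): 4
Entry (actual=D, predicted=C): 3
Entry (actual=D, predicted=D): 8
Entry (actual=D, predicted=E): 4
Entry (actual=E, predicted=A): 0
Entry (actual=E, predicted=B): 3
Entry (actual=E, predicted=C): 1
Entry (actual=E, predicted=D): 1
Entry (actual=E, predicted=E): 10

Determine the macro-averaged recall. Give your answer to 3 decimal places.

Per-class recall (TP/(TP+FN)):
  A: TP=7, FN=2+0+1+0=3 → 7/10 = 0.7000
  B: TP=10, FN=2+1+1+2=6 → 10/16 = 0.6250
  C: TP=11, FN=1+1+0+0=2 → 11/13 = 0.8462
  D: TP=8, FN=1+4+3+4=12 → 8/20 = 0.4000
  E: TP=10, FN=0+3+1+1=5 → 10/15 = 0.6667
Macro-recall = mean = (0.7000 + 0.6250 + 0.8462 + 0.4000 + 0.6667) / 5 = 0.648

0.648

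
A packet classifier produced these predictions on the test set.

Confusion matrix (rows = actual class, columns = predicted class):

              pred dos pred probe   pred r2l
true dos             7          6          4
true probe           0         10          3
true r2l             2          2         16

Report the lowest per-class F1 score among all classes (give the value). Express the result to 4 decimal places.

0.5385

Per-class F1 score (2·TP/(2·TP+FP+FN)):
  dos: TP=7, FP=0+2=2, FN=6+4=10 → 14/26 = 0.53846
  probe: TP=10, FP=6+2=8, FN=0+3=3 → 20/31 = 0.64516
  r2l: TP=16, FP=4+3=7, FN=2+2=4 → 32/43 = 0.74419
Lowest is class 'dos' with F1 score = 0.5385.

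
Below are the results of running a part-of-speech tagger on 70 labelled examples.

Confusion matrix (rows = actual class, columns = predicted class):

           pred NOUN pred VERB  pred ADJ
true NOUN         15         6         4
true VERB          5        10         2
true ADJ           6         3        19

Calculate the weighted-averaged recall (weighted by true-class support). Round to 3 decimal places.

Per-class recall (TP/(TP+FN)):
  NOUN: TP=15, FN=6+4=10 → 15/25 = 0.6000
  VERB: TP=10, FN=5+2=7 → 10/17 = 0.5882
  ADJ: TP=19, FN=6+3=9 → 19/28 = 0.6786
Weighted-recall = Σ (supportᵢ/N)·recallᵢ with N=70: (25/70)·0.6000 + (17/70)·0.5882 + (28/70)·0.6786 = 0.629

0.629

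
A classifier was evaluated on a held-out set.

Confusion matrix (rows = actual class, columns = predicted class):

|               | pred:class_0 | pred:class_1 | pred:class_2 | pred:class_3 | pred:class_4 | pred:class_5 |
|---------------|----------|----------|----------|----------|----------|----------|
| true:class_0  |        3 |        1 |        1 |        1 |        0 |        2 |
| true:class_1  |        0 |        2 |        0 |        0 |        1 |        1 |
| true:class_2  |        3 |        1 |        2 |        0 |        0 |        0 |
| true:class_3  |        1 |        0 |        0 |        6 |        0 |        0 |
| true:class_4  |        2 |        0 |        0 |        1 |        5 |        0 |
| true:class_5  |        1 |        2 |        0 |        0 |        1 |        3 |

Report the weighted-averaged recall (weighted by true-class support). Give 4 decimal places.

0.5250

Per-class recall (TP/(TP+FN)):
  class_0: TP=3, FN=1+1+1+0+2=5 → 3/8 = 0.37500
  class_1: TP=2, FN=0+0+0+1+1=2 → 2/4 = 0.50000
  class_2: TP=2, FN=3+1+0+0+0=4 → 2/6 = 0.33333
  class_3: TP=6, FN=1+0+0+0+0=1 → 6/7 = 0.85714
  class_4: TP=5, FN=2+0+0+1+0=3 → 5/8 = 0.62500
  class_5: TP=3, FN=1+2+0+0+1=4 → 3/7 = 0.42857
Weighted-recall = Σ (supportᵢ/N)·recallᵢ with N=40: (8/40)·0.37500 + (4/40)·0.50000 + (6/40)·0.33333 + (7/40)·0.85714 + (8/40)·0.62500 + (7/40)·0.42857 = 0.5250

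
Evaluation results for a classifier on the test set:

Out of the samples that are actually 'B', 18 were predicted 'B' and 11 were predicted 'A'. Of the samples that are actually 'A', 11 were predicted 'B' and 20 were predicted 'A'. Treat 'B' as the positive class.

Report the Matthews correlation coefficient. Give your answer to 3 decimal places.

0.266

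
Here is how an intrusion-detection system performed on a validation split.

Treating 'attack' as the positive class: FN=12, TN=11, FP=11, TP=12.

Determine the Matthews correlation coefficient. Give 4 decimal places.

MCC = (TP·TN − FP·FN) / √((TP+FP)(TP+FN)(TN+FP)(TN+FN))
Numerator = 12·11 − 11·12 = 0
Denominator = √(23·24·22·23) = √279312 = 528.4998
MCC = 0 / 528.4998 = 0.0000

0.0000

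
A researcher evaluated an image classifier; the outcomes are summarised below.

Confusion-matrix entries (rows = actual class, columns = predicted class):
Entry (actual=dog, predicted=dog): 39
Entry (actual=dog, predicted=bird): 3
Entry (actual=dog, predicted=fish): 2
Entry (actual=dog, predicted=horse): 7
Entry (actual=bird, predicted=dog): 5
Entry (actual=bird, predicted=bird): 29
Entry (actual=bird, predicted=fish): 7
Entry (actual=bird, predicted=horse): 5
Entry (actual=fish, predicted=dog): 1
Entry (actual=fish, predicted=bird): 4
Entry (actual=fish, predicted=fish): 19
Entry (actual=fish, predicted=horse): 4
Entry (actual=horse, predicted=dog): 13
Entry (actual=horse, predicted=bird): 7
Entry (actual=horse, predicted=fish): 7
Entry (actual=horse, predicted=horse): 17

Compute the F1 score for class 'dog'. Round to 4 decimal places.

F1 score = 2·TP/(2·TP+FP+FN).
dog: TP=39, FP=5+1+13=19, FN=3+2+7=12 → 78/109 = 0.71560

0.7156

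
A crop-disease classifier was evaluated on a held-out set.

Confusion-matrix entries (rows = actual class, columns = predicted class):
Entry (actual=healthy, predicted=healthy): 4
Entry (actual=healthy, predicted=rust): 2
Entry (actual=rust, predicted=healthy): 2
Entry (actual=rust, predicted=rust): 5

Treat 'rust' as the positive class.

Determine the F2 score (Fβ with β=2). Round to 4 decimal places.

Fβ = (1+β²)·TP / ((1+β²)·TP + β²·FN + FP), with β²=4
= 5·5 / (5·5 + 4·2 + 2) = 0.7143

0.7143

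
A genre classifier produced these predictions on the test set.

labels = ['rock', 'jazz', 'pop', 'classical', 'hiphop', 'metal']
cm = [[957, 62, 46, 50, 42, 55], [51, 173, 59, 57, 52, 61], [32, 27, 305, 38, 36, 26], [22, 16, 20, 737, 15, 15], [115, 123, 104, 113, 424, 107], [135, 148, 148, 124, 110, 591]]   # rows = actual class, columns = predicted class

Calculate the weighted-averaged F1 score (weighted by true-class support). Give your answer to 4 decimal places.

Per-class F1 score (2·TP/(2·TP+FP+FN)):
  rock: TP=957, FP=51+32+22+115+135=355, FN=62+46+50+42+55=255 → 1914/2524 = 0.75832
  jazz: TP=173, FP=62+27+16+123+148=376, FN=51+59+57+52+61=280 → 346/1002 = 0.34531
  pop: TP=305, FP=46+59+20+104+148=377, FN=32+27+38+36+26=159 → 610/1146 = 0.53229
  classical: TP=737, FP=50+57+38+113+124=382, FN=22+16+20+15+15=88 → 1474/1944 = 0.75823
  hiphop: TP=424, FP=42+52+36+15+110=255, FN=115+123+104+113+107=562 → 848/1665 = 0.50931
  metal: TP=591, FP=55+61+26+15+107=264, FN=135+148+148+124+110=665 → 1182/2111 = 0.55992
Weighted-F1 score = Σ (supportᵢ/N)·F1 scoreᵢ with N=5196: (1212/5196)·0.75832 + (453/5196)·0.34531 + (464/5196)·0.53229 + (825/5196)·0.75823 + (986/5196)·0.50931 + (1256/5196)·0.55992 = 0.6069

0.6069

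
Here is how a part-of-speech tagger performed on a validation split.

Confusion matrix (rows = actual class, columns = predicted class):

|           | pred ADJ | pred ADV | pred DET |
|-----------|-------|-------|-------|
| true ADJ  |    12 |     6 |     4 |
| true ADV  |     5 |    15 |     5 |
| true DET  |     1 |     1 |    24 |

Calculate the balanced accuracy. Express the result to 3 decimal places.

0.690

Balanced accuracy = mean of per-class recall.
  ADJ: recall = 12/22 = 0.5455
  ADV: recall = 15/25 = 0.6000
  DET: recall = 24/26 = 0.9231
Mean = (0.5455 + 0.6000 + 0.9231) / 3 = 0.690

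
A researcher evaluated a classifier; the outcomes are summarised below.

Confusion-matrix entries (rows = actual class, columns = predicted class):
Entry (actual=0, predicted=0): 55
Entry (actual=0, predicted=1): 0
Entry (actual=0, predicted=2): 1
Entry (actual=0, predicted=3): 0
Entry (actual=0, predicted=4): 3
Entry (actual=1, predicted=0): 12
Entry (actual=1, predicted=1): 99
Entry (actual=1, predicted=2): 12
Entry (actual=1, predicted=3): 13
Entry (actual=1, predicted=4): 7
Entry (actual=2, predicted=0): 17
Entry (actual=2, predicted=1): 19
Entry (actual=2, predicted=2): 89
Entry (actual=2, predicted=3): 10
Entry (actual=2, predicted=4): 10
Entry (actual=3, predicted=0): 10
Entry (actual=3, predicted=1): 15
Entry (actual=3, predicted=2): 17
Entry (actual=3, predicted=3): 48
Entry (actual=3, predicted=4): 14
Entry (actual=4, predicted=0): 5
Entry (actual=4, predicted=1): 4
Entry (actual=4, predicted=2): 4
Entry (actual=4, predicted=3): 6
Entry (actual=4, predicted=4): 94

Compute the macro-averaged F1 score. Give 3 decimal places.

0.676

Per-class F1 score (2·TP/(2·TP+FP+FN)):
  0: TP=55, FP=12+17+10+5=44, FN=0+1+0+3=4 → 110/158 = 0.6962
  1: TP=99, FP=0+19+15+4=38, FN=12+12+13+7=44 → 198/280 = 0.7071
  2: TP=89, FP=1+12+17+4=34, FN=17+19+10+10=56 → 178/268 = 0.6642
  3: TP=48, FP=0+13+10+6=29, FN=10+15+17+14=56 → 96/181 = 0.5304
  4: TP=94, FP=3+7+10+14=34, FN=5+4+4+6=19 → 188/241 = 0.7801
Macro-F1 score = mean = (0.6962 + 0.7071 + 0.6642 + 0.5304 + 0.7801) / 5 = 0.676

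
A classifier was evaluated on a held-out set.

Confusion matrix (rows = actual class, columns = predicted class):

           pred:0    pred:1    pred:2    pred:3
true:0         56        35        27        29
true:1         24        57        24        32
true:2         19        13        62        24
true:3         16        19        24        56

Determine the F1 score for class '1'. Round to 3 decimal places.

Take TP from the diagonal, FP from the rest of the '1' prediction marginal, FN from the rest of the '1' actual marginal.
F1 score = 2·TP/(2·TP+FP+FN).
1: TP=57, FP=35+13+19=67, FN=24+24+32=80 → 114/261 = 0.4368

0.437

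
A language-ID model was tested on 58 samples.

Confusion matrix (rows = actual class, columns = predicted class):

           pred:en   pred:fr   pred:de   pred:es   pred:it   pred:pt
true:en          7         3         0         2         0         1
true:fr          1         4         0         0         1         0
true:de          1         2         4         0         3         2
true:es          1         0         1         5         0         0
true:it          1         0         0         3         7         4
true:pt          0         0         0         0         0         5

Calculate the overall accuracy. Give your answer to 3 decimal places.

0.552

Accuracy = trace / total = (7+4+4+5+7+5=32) / 58 = 32/58 = 0.552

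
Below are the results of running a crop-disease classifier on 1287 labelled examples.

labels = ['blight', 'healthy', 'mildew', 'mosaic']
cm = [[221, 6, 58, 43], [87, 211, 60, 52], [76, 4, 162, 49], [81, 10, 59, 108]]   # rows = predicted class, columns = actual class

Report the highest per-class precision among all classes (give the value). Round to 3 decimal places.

0.674

Per-class precision (TP/(TP+FP)):
  blight: TP=221, FP=6+58+43=107 → 221/328 = 0.6738
  healthy: TP=211, FP=87+60+52=199 → 211/410 = 0.5146
  mildew: TP=162, FP=76+4+49=129 → 162/291 = 0.5567
  mosaic: TP=108, FP=81+10+59=150 → 108/258 = 0.4186
Highest is class 'blight' with precision = 0.674.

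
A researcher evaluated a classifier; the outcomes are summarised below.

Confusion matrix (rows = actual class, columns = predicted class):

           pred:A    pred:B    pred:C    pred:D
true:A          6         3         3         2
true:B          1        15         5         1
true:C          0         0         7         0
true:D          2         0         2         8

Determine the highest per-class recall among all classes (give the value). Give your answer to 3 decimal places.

1.000

Per-class recall (TP/(TP+FN)):
  A: TP=6, FN=3+3+2=8 → 6/14 = 0.4286
  B: TP=15, FN=1+5+1=7 → 15/22 = 0.6818
  C: TP=7, FN=0+0+0=0 → 7/7 = 1.0000
  D: TP=8, FN=2+0+2=4 → 8/12 = 0.6667
Highest is class 'C' with recall = 1.000.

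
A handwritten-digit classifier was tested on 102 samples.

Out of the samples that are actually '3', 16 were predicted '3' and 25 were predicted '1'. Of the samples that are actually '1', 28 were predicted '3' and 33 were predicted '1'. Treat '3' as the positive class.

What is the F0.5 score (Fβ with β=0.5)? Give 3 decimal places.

0.369

Fβ = (1+β²)·TP / ((1+β²)·TP + β²·FN + FP), with β²=1/4
= 1.25·16 / (1.25·16 + 0.25·25 + 28) = 0.369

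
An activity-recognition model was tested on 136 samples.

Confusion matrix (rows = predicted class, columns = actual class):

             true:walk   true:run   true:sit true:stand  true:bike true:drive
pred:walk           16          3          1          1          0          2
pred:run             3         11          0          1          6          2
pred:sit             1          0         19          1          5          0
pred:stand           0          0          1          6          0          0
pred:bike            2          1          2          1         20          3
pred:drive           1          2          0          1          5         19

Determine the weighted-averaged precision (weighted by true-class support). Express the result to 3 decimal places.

Per-class precision (TP/(TP+FP)):
  walk: TP=16, FP=3+1+1+0+2=7 → 16/23 = 0.6957
  run: TP=11, FP=3+0+1+6+2=12 → 11/23 = 0.4783
  sit: TP=19, FP=1+0+1+5+0=7 → 19/26 = 0.7308
  stand: TP=6, FP=0+0+1+0+0=1 → 6/7 = 0.8571
  bike: TP=20, FP=2+1+2+1+3=9 → 20/29 = 0.6897
  drive: TP=19, FP=1+2+0+1+5=9 → 19/28 = 0.6786
Weighted-precision = Σ (supportᵢ/N)·precisionᵢ with N=136: (23/136)·0.6957 + (17/136)·0.4783 + (23/136)·0.7308 + (11/136)·0.8571 + (36/136)·0.6897 + (26/136)·0.6786 = 0.683

0.683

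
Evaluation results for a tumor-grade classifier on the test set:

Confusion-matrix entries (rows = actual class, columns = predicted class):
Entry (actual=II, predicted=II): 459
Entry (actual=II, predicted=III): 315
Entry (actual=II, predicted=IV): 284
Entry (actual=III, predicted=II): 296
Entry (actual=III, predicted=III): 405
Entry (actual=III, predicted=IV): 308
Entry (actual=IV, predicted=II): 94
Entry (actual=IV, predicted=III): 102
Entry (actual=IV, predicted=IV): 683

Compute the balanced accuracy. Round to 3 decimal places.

0.537

Balanced accuracy = mean of per-class recall.
  II: recall = 459/1058 = 0.4338
  III: recall = 405/1009 = 0.4014
  IV: recall = 683/879 = 0.7770
Mean = (0.4338 + 0.4014 + 0.7770) / 3 = 0.537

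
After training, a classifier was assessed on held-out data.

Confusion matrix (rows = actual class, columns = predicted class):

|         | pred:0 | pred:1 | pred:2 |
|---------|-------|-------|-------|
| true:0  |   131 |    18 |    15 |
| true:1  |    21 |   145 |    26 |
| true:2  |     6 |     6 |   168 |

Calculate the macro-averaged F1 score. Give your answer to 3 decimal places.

0.827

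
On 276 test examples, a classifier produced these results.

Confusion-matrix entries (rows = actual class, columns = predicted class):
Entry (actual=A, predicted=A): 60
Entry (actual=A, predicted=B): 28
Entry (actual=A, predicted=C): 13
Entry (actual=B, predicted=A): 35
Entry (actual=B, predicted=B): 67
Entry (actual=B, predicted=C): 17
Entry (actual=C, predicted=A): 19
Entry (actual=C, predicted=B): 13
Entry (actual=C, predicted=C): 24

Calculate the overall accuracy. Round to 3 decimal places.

0.547

Accuracy = trace / total = (60+67+24=151) / 276 = 151/276 = 0.547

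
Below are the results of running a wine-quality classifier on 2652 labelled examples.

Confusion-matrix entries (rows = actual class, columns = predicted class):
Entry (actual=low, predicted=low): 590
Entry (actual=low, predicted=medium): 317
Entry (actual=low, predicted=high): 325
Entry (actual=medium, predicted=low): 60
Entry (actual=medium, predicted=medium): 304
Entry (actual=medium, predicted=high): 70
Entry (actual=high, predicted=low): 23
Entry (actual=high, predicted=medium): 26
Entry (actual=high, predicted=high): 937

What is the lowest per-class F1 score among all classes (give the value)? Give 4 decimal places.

Per-class F1 score (2·TP/(2·TP+FP+FN)):
  low: TP=590, FP=60+23=83, FN=317+325=642 → 1180/1905 = 0.61942
  medium: TP=304, FP=317+26=343, FN=60+70=130 → 608/1081 = 0.56244
  high: TP=937, FP=325+70=395, FN=23+26=49 → 1874/2318 = 0.80846
Lowest is class 'medium' with F1 score = 0.5624.

0.5624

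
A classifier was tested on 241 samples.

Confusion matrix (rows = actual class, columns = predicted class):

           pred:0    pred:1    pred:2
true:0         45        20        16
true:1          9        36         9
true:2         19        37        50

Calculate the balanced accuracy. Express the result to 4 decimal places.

0.5646

Balanced accuracy = mean of per-class recall.
  0: recall = 45/81 = 0.55556
  1: recall = 36/54 = 0.66667
  2: recall = 50/106 = 0.47170
Mean = (0.55556 + 0.66667 + 0.47170) / 3 = 0.5646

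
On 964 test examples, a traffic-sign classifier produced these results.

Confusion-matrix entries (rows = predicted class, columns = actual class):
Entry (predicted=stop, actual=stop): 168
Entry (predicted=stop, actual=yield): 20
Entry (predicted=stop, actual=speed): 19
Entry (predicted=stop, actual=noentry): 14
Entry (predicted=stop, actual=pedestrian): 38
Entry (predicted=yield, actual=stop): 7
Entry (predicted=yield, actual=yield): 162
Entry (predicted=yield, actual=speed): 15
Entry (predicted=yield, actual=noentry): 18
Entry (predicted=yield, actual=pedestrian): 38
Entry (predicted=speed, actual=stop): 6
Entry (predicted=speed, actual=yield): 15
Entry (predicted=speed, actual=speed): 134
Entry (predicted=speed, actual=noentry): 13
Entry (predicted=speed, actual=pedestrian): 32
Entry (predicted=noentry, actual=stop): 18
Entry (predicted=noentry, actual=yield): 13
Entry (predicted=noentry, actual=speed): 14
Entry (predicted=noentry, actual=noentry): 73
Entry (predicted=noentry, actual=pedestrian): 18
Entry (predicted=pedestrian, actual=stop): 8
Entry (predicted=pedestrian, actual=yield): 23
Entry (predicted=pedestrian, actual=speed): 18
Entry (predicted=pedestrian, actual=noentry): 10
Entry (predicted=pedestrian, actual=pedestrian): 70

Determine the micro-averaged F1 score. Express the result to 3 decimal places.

0.630

Micro-averaging pools counts across classes: ΣTP=607, ΣFP=357, ΣFN=357.
Micro-F1 score = 2·TP/(2·TP+FP+FN) on pooled counts = 0.630 (equals overall accuracy in single-label multiclass).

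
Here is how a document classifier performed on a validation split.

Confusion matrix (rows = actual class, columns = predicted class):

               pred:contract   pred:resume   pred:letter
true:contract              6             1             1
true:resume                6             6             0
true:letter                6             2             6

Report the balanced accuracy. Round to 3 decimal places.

Balanced accuracy = mean of per-class recall.
  contract: recall = 6/8 = 0.7500
  resume: recall = 6/12 = 0.5000
  letter: recall = 6/14 = 0.4286
Mean = (0.7500 + 0.5000 + 0.4286) / 3 = 0.560

0.560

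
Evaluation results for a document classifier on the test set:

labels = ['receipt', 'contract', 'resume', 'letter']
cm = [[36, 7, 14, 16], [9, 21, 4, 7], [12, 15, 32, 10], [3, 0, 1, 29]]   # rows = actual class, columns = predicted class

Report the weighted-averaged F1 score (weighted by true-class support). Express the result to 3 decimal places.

Per-class F1 score (2·TP/(2·TP+FP+FN)):
  receipt: TP=36, FP=9+12+3=24, FN=7+14+16=37 → 72/133 = 0.5414
  contract: TP=21, FP=7+15+0=22, FN=9+4+7=20 → 42/84 = 0.5000
  resume: TP=32, FP=14+4+1=19, FN=12+15+10=37 → 64/120 = 0.5333
  letter: TP=29, FP=16+7+10=33, FN=3+0+1=4 → 58/95 = 0.6105
Weighted-F1 score = Σ (supportᵢ/N)·F1 scoreᵢ with N=216: (73/216)·0.5414 + (41/216)·0.5000 + (69/216)·0.5333 + (33/216)·0.6105 = 0.542

0.542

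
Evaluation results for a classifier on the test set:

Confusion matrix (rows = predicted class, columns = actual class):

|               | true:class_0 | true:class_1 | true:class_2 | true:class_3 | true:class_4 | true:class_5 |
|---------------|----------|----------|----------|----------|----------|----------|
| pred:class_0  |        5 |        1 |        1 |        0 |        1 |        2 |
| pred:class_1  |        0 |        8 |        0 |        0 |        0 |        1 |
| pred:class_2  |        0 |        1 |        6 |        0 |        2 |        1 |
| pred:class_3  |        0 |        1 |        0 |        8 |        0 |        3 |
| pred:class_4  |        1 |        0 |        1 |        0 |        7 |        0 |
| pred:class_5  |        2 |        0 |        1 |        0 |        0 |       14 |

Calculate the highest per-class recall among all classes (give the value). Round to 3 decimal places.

Per-class recall (TP/(TP+FN)):
  class_0: TP=5, FN=0+0+0+1+2=3 → 5/8 = 0.6250
  class_1: TP=8, FN=1+1+1+0+0=3 → 8/11 = 0.7273
  class_2: TP=6, FN=1+0+0+1+1=3 → 6/9 = 0.6667
  class_3: TP=8, FN=0+0+0+0+0=0 → 8/8 = 1.0000
  class_4: TP=7, FN=1+0+2+0+0=3 → 7/10 = 0.7000
  class_5: TP=14, FN=2+1+1+3+0=7 → 14/21 = 0.6667
Highest is class 'class_3' with recall = 1.000.

1.000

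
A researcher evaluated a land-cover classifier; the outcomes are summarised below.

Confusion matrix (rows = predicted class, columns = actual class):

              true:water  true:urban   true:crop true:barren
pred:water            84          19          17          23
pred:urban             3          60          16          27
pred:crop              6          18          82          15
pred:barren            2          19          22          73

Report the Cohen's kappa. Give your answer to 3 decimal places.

Observed agreement pₒ = trace/N = 299/486 = 0.6152
Expected agreement pₑ = Σ (rowᵢ·colᵢ)/N² = (95·143 + 116·106 + 137·121 + 138·116)/486² = 0.2475
κ = (pₒ − pₑ)/(1 − pₑ) = (0.6152 − 0.2475)/(1 − 0.2475) = 0.489

0.489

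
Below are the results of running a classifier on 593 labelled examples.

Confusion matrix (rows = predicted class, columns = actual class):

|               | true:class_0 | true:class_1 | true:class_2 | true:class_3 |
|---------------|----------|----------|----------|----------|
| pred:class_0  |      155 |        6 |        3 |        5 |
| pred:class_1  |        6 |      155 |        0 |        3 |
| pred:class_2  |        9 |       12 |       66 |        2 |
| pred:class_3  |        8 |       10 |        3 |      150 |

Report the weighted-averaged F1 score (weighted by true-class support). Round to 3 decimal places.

Per-class F1 score (2·TP/(2·TP+FP+FN)):
  class_0: TP=155, FP=6+3+5=14, FN=6+9+8=23 → 310/347 = 0.8934
  class_1: TP=155, FP=6+0+3=9, FN=6+12+10=28 → 310/347 = 0.8934
  class_2: TP=66, FP=9+12+2=23, FN=3+0+3=6 → 132/161 = 0.8199
  class_3: TP=150, FP=8+10+3=21, FN=5+3+2=10 → 300/331 = 0.9063
Weighted-F1 score = Σ (supportᵢ/N)·F1 scoreᵢ with N=593: (178/593)·0.8934 + (183/593)·0.8934 + (72/593)·0.8199 + (160/593)·0.9063 = 0.888

0.888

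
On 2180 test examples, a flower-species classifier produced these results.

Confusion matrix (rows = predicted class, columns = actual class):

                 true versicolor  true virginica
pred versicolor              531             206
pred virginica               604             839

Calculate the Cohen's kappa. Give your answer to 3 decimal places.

0.267

Observed agreement pₒ = trace/N = 1370/2180 = 0.6284
Expected agreement pₑ = Σ (rowᵢ·colᵢ)/N² = (1135·737 + 1045·1443)/2180² = 0.4933
κ = (pₒ − pₑ)/(1 − pₑ) = (0.6284 − 0.4933)/(1 − 0.4933) = 0.267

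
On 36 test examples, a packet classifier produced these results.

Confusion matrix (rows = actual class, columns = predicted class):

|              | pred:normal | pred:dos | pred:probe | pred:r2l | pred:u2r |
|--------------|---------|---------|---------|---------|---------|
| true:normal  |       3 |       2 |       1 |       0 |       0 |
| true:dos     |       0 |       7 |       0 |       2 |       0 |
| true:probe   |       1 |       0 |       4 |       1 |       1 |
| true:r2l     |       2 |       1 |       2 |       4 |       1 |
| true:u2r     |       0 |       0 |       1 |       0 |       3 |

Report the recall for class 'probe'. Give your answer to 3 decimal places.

0.571

Take TP from the diagonal, FP from the rest of the 'probe' prediction marginal, FN from the rest of the 'probe' actual marginal.
recall = TP/(TP+FN).
probe: TP=4, FN=1+0+1+1=3 → 4/7 = 0.5714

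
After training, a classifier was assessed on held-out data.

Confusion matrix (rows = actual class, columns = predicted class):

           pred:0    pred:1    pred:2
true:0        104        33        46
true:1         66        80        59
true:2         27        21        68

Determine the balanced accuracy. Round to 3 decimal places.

Balanced accuracy = mean of per-class recall.
  0: recall = 104/183 = 0.5683
  1: recall = 80/205 = 0.3902
  2: recall = 68/116 = 0.5862
Mean = (0.5683 + 0.3902 + 0.5862) / 3 = 0.515

0.515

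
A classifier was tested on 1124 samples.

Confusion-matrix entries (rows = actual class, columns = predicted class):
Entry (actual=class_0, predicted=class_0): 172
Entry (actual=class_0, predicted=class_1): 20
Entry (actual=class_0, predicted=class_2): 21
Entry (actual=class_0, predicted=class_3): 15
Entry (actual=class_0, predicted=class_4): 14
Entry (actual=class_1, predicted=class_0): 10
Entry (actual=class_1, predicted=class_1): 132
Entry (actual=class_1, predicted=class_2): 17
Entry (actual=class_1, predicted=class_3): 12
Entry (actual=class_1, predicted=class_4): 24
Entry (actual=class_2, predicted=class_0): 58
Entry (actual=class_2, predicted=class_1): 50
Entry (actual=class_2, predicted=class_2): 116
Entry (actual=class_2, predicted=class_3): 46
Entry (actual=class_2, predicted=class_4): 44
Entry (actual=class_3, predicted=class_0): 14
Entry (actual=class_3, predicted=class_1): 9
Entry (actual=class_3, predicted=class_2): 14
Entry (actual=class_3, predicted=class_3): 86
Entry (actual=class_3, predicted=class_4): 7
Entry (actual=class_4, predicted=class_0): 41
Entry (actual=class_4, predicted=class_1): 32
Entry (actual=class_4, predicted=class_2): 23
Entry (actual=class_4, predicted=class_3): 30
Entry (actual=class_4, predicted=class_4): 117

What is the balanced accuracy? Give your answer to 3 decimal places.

0.580

Balanced accuracy = mean of per-class recall.
  class_0: recall = 172/242 = 0.7107
  class_1: recall = 132/195 = 0.6769
  class_2: recall = 116/314 = 0.3694
  class_3: recall = 86/130 = 0.6615
  class_4: recall = 117/243 = 0.4815
Mean = (0.7107 + 0.6769 + 0.3694 + 0.6615 + 0.4815) / 5 = 0.580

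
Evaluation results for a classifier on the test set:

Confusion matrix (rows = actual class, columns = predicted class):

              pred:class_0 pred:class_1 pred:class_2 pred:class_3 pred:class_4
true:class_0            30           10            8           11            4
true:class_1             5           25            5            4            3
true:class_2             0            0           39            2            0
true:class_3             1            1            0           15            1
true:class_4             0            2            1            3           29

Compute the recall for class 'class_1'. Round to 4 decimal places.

Treat 'class_1' as positive and all other classes as negative.
recall = TP/(TP+FN).
class_1: TP=25, FN=5+5+4+3=17 → 25/42 = 0.59524

0.5952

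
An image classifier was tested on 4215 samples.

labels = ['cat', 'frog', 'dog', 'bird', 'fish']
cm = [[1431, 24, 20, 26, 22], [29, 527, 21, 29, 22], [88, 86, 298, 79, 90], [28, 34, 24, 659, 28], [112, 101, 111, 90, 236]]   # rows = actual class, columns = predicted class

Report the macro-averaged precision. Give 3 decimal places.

0.700

Per-class precision (TP/(TP+FP)):
  cat: TP=1431, FP=29+88+28+112=257 → 1431/1688 = 0.8477
  frog: TP=527, FP=24+86+34+101=245 → 527/772 = 0.6826
  dog: TP=298, FP=20+21+24+111=176 → 298/474 = 0.6287
  bird: TP=659, FP=26+29+79+90=224 → 659/883 = 0.7463
  fish: TP=236, FP=22+22+90+28=162 → 236/398 = 0.5930
Macro-precision = mean = (0.8477 + 0.6826 + 0.6287 + 0.7463 + 0.5930) / 5 = 0.700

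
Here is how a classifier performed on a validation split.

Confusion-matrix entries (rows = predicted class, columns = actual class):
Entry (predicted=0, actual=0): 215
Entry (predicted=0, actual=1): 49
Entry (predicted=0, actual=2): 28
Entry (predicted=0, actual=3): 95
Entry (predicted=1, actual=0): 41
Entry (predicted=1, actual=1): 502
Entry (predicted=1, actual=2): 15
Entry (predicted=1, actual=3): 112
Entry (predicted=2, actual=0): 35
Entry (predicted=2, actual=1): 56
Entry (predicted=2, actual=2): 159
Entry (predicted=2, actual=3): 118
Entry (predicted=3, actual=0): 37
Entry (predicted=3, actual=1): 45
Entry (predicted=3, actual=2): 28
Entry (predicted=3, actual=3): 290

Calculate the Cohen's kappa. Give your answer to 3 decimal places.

0.506

Observed agreement pₒ = trace/N = 1166/1825 = 0.6389
Expected agreement pₑ = Σ (rowᵢ·colᵢ)/N² = (328·387 + 652·670 + 230·368 + 615·400)/1825² = 0.2685
κ = (pₒ − pₑ)/(1 − pₑ) = (0.6389 − 0.2685)/(1 − 0.2685) = 0.506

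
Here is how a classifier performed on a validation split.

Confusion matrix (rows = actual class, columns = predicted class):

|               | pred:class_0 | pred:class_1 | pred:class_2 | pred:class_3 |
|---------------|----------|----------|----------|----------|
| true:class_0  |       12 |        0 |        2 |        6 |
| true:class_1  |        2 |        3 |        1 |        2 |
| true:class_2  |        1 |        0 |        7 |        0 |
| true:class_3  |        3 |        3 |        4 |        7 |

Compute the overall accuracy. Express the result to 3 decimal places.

0.547

Accuracy = trace / total = (12+3+7+7=29) / 53 = 29/53 = 0.547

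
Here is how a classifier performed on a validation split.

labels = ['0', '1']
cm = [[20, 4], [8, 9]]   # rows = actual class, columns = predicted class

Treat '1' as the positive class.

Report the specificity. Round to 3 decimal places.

0.833

Specificity = TN/(TN+FP) = 20/(20+4) = 0.833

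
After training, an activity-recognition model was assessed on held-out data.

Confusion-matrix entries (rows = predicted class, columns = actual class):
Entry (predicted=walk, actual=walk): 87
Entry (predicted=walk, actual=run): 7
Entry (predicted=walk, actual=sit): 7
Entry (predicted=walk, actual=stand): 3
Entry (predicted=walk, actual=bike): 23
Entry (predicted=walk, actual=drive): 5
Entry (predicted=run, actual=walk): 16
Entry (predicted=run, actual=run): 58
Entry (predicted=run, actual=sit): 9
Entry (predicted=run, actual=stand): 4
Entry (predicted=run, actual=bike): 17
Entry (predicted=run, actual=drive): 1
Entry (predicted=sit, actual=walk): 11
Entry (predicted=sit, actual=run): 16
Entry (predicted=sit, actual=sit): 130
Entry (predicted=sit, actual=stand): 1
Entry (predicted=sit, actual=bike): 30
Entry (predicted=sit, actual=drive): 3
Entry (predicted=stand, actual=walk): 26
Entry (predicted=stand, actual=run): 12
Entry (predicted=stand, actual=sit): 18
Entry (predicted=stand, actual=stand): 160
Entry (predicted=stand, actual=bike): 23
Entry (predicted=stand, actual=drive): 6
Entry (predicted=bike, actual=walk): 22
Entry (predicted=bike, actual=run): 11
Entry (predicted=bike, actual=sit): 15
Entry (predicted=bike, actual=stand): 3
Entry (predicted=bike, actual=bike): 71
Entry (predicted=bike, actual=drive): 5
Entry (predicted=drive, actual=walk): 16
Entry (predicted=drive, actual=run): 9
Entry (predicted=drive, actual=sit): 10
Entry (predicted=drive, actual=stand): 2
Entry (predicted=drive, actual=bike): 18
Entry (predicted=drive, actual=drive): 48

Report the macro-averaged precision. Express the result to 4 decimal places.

Per-class precision (TP/(TP+FP)):
  walk: TP=87, FP=7+7+3+23+5=45 → 87/132 = 0.65909
  run: TP=58, FP=16+9+4+17+1=47 → 58/105 = 0.55238
  sit: TP=130, FP=11+16+1+30+3=61 → 130/191 = 0.68063
  stand: TP=160, FP=26+12+18+23+6=85 → 160/245 = 0.65306
  bike: TP=71, FP=22+11+15+3+5=56 → 71/127 = 0.55906
  drive: TP=48, FP=16+9+10+2+18=55 → 48/103 = 0.46602
Macro-precision = mean = (0.65909 + 0.55238 + 0.68063 + 0.65306 + 0.55906 + 0.46602) / 6 = 0.5950

0.5950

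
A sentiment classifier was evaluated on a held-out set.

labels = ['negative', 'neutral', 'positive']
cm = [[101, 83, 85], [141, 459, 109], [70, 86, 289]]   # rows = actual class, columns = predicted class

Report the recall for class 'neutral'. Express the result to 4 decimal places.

Take TP from the diagonal, FP from the rest of the 'neutral' prediction marginal, FN from the rest of the 'neutral' actual marginal.
recall = TP/(TP+FN).
neutral: TP=459, FN=141+109=250 → 459/709 = 0.64739

0.6474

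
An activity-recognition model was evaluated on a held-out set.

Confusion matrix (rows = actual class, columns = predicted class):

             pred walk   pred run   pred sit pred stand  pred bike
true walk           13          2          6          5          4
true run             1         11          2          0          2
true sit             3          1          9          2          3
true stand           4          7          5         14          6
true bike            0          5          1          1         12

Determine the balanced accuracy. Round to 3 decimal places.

Balanced accuracy = mean of per-class recall.
  walk: recall = 13/30 = 0.4333
  run: recall = 11/16 = 0.6875
  sit: recall = 9/18 = 0.5000
  stand: recall = 14/36 = 0.3889
  bike: recall = 12/19 = 0.6316
Mean = (0.4333 + 0.6875 + 0.5000 + 0.3889 + 0.6316) / 5 = 0.528

0.528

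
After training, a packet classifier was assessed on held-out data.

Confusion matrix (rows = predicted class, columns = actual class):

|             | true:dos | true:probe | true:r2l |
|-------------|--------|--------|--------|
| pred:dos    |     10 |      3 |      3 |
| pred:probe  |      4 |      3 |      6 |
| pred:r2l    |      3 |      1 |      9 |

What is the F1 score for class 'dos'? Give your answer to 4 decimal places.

0.6061

F1 score = 2·TP/(2·TP+FP+FN).
dos: TP=10, FP=3+3=6, FN=4+3=7 → 20/33 = 0.60606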